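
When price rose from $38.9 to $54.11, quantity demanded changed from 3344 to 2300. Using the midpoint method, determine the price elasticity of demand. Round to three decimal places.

-1.131

%ΔQ = (2300 − 3344)/[(3344 + 2300)/2] = -1044/2822 ≈ -0.3700.
%Δp = (54.11 − 38.9)/[(38.9 + 54.11)/2] = 15.21/46.505 ≈ 0.3271.
Arc elasticity E = %ΔQ/%Δp ≈ -0.3700/0.3271 ≈ -1.131.
|E| > 1: demand is elastic over this range.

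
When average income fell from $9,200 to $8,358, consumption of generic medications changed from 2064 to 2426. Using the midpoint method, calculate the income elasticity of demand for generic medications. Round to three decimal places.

%ΔQ = (2426 − 2064)/[(2064+2426)/2] = 362/2245 ≈ 0.1612.
%ΔY = (8,358 − 9,200)/[(9,200+8,358)/2] = -842/8779 ≈ -0.0959.
E_I = %ΔQ/%ΔY ≈ -1.681.
E_I < 0: inferior good.

-1.681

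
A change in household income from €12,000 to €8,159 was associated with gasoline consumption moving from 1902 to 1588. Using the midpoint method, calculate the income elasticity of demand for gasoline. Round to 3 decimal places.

%ΔQ = (1588 − 1902)/[(1902+1588)/2] = -314/1745 ≈ -0.1799.
%ΔI = (8,159 − 12,000)/[(12,000+8,159)/2] = -3841/10079.5 ≈ -0.3811.
E_I = %ΔQ/%ΔI ≈ 0.472.
E_I ∈ (0,1): normal good (necessity).

0.472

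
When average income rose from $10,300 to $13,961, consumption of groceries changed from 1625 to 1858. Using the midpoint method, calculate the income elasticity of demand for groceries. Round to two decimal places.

0.44

%ΔQ = (1858 − 1625)/[(1625+1858)/2] = 233/1741.5 ≈ 0.1338.
%ΔM = (13,961 − 10,300)/[(10,300+13,961)/2] = 3661/12130.5 ≈ 0.3018.
E_I = %ΔQ/%ΔM ≈ 0.44.
E_I ∈ (0,1): normal good (necessity).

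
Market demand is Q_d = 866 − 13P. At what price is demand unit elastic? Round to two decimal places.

For linear demand Q_d = a − bP, E = −bP/(a − bP). |E| = 1 ⇒ bP = a − bP ⇒ P = a/(2b).
P = 866/(2·13) ≈ 33.31.

33.31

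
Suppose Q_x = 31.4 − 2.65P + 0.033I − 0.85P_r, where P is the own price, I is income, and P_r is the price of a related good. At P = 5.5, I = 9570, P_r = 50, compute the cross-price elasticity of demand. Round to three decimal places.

-0.146

Substituting, Q_x = 31.4 − 2.65(5.5) + 0.033(9570) − 0.85(50) = 31.4 − 14.575 + 315.81 − 42.5 = 290.135.
∂Q_x/∂P_r = −0.85, so E_xy = -0.85·(50/290.135) ≈ -0.146.
E_xy < 0: the goods are complements.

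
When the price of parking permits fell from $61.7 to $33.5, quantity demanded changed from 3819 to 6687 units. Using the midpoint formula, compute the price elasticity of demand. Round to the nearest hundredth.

%ΔQ = (6687 − 3819)/[(3819 + 6687)/2] = 2868/5253 ≈ 0.5460.
%ΔP = (33.5 − 61.7)/[(61.7 + 33.5)/2] = -28.2/47.6 ≈ -0.5924.
Arc elasticity E = %ΔQ/%ΔP ≈ 0.5460/-0.5924 ≈ -0.92.
|E| < 1: demand is inelastic over this range.

-0.92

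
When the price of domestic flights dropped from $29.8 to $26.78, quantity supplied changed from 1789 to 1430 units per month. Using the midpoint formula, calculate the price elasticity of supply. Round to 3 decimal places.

2.089

%Δq = (1430 − 1789)/[(1789 + 1430)/2] = -359/1609.5 ≈ -0.2231.
%Δp = (26.78 − 29.8)/[(29.8 + 26.78)/2] = -3.02/28.29 ≈ -0.1068.
Arc elasticity E = %Δq/%Δp ≈ -0.2231/-0.1068 ≈ 2.089.
|E| > 1: supply is elastic over this range.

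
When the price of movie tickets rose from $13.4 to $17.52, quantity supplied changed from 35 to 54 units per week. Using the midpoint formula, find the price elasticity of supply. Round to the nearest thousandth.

%ΔQ = (54 − 35)/[(35 + 54)/2] = 19/44.5 ≈ 0.4270.
%Δp = (17.52 − 13.4)/[(13.4 + 17.52)/2] = 4.12/15.46 ≈ 0.2665.
Arc elasticity E = %ΔQ/%Δp ≈ 0.4270/0.2665 ≈ 1.602.
|E| > 1: supply is elastic over this range.

1.602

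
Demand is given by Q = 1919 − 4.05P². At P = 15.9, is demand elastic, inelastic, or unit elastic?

elastic

At P = 15.9, Q = 895.1195.
dQ/dP = −2·4.05·P = −128.79.
Point elasticity E = (dQ/dP)·(P/Q) = -128.79 × 15.9/895.1195 ≈ -2.288.
|E| ≈ 2.288 > 1, so demand is elastic.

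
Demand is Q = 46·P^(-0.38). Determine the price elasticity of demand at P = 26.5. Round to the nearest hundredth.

For a Cobb–Douglas (constant-elasticity) form Q = A·P^α·…, the elasticity with respect to P equals the exponent α at every point.
Here the exponent on P is -0.38, so the price elasticity of demand is -0.38.

-0.38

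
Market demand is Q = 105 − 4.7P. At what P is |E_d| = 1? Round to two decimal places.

11.17

For linear demand Q = a − bP, E = −bP/(a − bP). |E| = 1 ⇒ bP = a − bP ⇒ P = a/(2b).
P = 105/(2·4.7) ≈ 11.17.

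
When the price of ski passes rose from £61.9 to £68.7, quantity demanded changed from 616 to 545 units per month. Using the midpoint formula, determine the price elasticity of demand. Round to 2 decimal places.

-1.17

%Δq = (545 − 616)/[(616 + 545)/2] = -71/580.5 ≈ -0.1223.
%Δp = (68.7 − 61.9)/[(61.9 + 68.7)/2] = 6.8/65.3 ≈ 0.1041.
Arc elasticity E = %Δq/%Δp ≈ -0.1223/0.1041 ≈ -1.17.
|E| > 1: demand is elastic over this range.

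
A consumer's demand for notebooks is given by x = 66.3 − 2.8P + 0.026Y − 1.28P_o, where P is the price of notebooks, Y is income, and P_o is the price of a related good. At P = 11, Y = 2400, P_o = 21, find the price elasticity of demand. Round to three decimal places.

At the given point, x = 66.3 − 2.8(11) + 0.026(2400) − 1.28(21) = 66.3 − 30.8 + 62.4 − 26.88 = 71.02.
∂x/∂P = −2.8, so E_p = (−2.8)·(11/71.02) ≈ -0.434.
|E_p| < 1: demand is inelastic.

-0.434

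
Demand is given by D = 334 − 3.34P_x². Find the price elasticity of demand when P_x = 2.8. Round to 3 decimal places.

-0.170

At P_x = 2.8, D = 307.8144.
dD/dP_x = −2·3.34·P_x = −18.704.
Point elasticity E = (dD/dP_x)·(P_x/D) = -18.704 × 2.8/307.8144 ≈ -0.170.
|E| < 1, so demand is inelastic at this price.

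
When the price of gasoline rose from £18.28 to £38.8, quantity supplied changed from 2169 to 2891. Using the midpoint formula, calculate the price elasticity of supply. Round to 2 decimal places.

%Δq = (2891 − 2169)/[(2169 + 2891)/2] = 722/2530 ≈ 0.2854.
%Δp = (38.8 − 18.28)/[(18.28 + 38.8)/2] = 20.52/28.54 ≈ 0.7190.
Arc elasticity E = %Δq/%Δp ≈ 0.2854/0.7190 ≈ 0.40.
|E| < 1: supply is inelastic over this range.

0.40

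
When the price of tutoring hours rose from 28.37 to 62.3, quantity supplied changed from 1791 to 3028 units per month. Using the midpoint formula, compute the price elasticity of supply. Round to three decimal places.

%ΔQ = (3028 − 1791)/[(1791 + 3028)/2] = 1237/2409.5 ≈ 0.5134.
%ΔP = (62.3 − 28.37)/[(28.37 + 62.3)/2] = 33.93/45.335 ≈ 0.7484.
Arc elasticity E = %ΔQ/%ΔP ≈ 0.5134/0.7484 ≈ 0.686.
|E| < 1: supply is inelastic over this range.

0.686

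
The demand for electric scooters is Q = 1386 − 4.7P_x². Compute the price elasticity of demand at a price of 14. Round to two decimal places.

At P_x = 14, Q = 464.8.
dQ/dP_x = −2·4.7·P_x = −131.6.
Point elasticity E = (dQ/dP_x)·(P_x/Q) = -131.6 × 14/464.8 ≈ -3.96.
|E| > 1, so demand is elastic at this price.

-3.96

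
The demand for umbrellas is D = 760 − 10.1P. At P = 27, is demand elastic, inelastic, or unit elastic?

At P = 27, D = 487.3.
dD/dP = −10.1.
Point elasticity E = (dD/dP)·(P/D) = -10.1 × 27/487.3 ≈ -0.560.
|E| ≈ 0.560 < 1, so demand is inelastic.

inelastic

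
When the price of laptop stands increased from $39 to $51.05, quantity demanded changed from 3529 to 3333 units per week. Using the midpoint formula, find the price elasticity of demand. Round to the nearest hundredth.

%Δq = (3333 − 3529)/[(3529 + 3333)/2] = -196/3431 ≈ -0.0571.
%Δp = (51.05 − 39)/[(39 + 51.05)/2] = 12.05/45.025 ≈ 0.2676.
Arc elasticity E = %Δq/%Δp ≈ -0.0571/0.2676 ≈ -0.21.
|E| < 1: demand is inelastic over this range.

-0.21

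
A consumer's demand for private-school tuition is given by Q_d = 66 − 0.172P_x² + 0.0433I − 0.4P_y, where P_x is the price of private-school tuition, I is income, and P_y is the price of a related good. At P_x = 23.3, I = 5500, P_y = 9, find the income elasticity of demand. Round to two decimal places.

1.15

Q_d = 66 − 0.172(23.3)² + 0.0433(5500) − 0.4(9) = 66 − 93.3771 + 238.15 − 3.6 = 207.1729.
∂Q_d/∂I = +0.0433, so E_I = 0.0433·(5500/207.1729) ≈ 1.15.
E_I > 1: normal good (luxury).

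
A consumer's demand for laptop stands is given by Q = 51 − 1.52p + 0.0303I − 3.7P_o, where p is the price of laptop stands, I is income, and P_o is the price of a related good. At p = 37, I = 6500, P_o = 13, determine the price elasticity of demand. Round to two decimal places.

-0.39

Q = 51 − 1.52(37) + 0.0303(6500) − 3.7(13) = 51 − 56.24 + 196.95 − 48.1 = 143.61.
∂Q/∂p = −1.52, so E_p = (−1.52)·(37/143.61) ≈ -0.39.
|E_p| < 1: demand is inelastic.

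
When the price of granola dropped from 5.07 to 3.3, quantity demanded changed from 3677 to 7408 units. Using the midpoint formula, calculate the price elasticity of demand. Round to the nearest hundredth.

%Δq = (7408 − 3677)/[(3677 + 7408)/2] = 3731/5542.5 ≈ 0.6732.
%ΔP = (3.3 − 5.07)/[(5.07 + 3.3)/2] = -1.77/4.185 ≈ -0.4229.
Arc elasticity E = %Δq/%ΔP ≈ 0.6732/-0.4229 ≈ -1.59.
|E| > 1: demand is elastic over this range.

-1.59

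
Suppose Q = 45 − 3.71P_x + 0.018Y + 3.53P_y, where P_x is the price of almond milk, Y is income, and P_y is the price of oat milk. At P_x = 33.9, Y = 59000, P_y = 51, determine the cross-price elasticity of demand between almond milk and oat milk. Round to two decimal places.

0.16

Substituting, Q = 45 − 3.71(33.9) + 0.018(59000) + 3.53(51) = 45 − 125.769 + 1062 + 180.03 = 1161.261.
∂Q/∂P_y = +3.53, so E_xy = 3.53·(51/1161.261) ≈ 0.16.
E_xy > 0: the goods are substitutes.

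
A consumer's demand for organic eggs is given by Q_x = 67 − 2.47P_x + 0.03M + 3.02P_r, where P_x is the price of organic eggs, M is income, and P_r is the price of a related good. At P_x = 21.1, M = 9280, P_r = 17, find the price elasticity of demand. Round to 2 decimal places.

First evaluate Q_x: 67 − 2.47(21.1) + 0.03(9280) + 3.02(17) = 67 − 52.117 + 278.4 + 51.34 = 344.623.
∂Q_x/∂P_x = −2.47, so E_p = (−2.47)·(21.1/344.623) ≈ -0.15.
|E_p| < 1: demand is inelastic.

-0.15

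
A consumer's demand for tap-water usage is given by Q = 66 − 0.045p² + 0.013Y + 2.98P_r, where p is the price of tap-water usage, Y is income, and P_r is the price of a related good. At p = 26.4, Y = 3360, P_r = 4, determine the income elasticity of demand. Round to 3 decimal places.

0.484

Q = 66 − 0.045(26.4)² + 0.013(3360) + 2.98(4) = 66 − 31.3632 + 43.68 + 11.92 = 90.2368.
∂Q/∂Y = +0.013, so E_I = 0.013·(3360/90.2368) ≈ 0.484.
E_I ∈ (0,1): normal good (necessity).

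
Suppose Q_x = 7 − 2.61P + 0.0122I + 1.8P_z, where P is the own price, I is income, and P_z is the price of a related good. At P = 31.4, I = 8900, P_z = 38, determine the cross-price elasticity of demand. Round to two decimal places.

Evaluating quantity at (P, I, P_z) gives Q_x = 7 − 2.61(31.4) + 0.0122(8900) + 1.8(38) = 7 − 81.954 + 108.58 + 68.4 = 102.026.
∂Q_x/∂P_z = +1.8, so E_xy = 1.8·(38/102.026) ≈ 0.67.
E_xy > 0: the goods are substitutes.

0.67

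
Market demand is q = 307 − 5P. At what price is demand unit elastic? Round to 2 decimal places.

30.70

For linear demand q = a − bP, E = −bP/(a − bP). |E| = 1 ⇒ bP = a − bP ⇒ P = a/(2b).
P = 307/(2·5) = 30.70.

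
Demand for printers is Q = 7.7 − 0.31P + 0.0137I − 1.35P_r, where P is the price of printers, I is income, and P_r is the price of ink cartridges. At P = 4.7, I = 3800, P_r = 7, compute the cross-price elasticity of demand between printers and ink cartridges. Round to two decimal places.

First evaluate Q: 7.7 − 0.31(4.7) + 0.0137(3800) − 1.35(7) = 7.7 − 1.457 + 52.06 − 9.45 = 48.853.
∂Q/∂P_r = −1.35, so E_xy = -1.35·(7/48.853) ≈ -0.19.
E_xy < 0: the goods are complements.

-0.19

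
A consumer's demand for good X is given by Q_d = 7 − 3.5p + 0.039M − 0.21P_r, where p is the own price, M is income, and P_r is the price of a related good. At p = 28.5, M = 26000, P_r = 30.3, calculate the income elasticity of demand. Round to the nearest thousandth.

Evaluating quantity at (p, M, P_r) gives Q_d = 7 − 3.5(28.5) + 0.039(26000) − 0.21(30.3) = 7 − 99.75 + 1014 − 6.363 = 914.887.
∂Q_d/∂M = +0.039, so E_I = 0.039·(26000/914.887) ≈ 1.108.
E_I > 1: normal good (luxury).

1.108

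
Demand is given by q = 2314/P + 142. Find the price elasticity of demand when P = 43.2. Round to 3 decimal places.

At P = 43.2, q = 195.5648.
dq/dP = −2314/P² = −1.2399.
Point elasticity E = (dq/dP)·(P/q) = -1.2399 × 43.2/195.5648 ≈ -0.274.
|E| < 1, so demand is inelastic at this price.

-0.274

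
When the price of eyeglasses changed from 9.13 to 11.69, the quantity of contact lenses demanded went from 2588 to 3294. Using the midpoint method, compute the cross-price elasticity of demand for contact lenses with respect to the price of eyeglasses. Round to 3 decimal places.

0.976

%ΔQ_x = (3294 − 2588)/[(2588+3294)/2] = 706/2941 ≈ 0.2401.
%ΔP_y = (11.69 − 9.13)/[(9.13+11.69)/2] ≈ 0.2459.
E_xy = 0.2401/0.2459 ≈ 0.976.
E_xy > 0, so contact lenses and eyeglasses are substitutes.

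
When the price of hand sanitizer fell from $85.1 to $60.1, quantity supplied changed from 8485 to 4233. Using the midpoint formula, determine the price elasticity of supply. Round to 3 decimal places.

1.942

%ΔQ = (4233 − 8485)/[(8485 + 4233)/2] = -4252/6359 ≈ -0.6687.
%Δp = (60.1 − 85.1)/[(85.1 + 60.1)/2] = -25/72.6 ≈ -0.3444.
Arc elasticity E = %ΔQ/%Δp ≈ -0.6687/-0.3444 ≈ 1.942.
|E| > 1: supply is elastic over this range.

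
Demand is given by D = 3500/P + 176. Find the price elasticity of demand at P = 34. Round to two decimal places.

-0.37

At P = 34, D = 278.9412.
dD/dP = −3500/P² = −3.0277.
Point elasticity E = (dD/dP)·(P/D) = -3.0277 × 34/278.9412 ≈ -0.37.
|E| < 1, so demand is inelastic at this price.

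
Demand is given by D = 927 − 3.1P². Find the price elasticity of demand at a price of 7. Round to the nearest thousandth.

-0.392

At P = 7, D = 775.1.
dD/dP = −2·3.1·P = −43.4.
Point elasticity E = (dD/dP)·(P/D) = -43.4 × 7/775.1 ≈ -0.392.
|E| < 1, so demand is inelastic at this price.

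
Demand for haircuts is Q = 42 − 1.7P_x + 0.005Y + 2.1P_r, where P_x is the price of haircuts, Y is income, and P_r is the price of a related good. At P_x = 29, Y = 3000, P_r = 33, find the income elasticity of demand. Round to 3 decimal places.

0.195

Substituting, Q = 42 − 1.7(29) + 0.005(3000) + 2.1(33) = 42 − 49.3 + 15 + 69.3 = 77.
∂Q/∂Y = +0.005, so E_I = 0.005·(3000/77) ≈ 0.195.
E_I ∈ (0,1): normal good (necessity).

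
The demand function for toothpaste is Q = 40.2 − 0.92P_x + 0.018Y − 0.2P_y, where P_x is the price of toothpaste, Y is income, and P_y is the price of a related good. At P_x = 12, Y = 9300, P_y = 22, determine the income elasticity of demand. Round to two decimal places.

Evaluating quantity at (P_x, Y, P_y) gives Q = 40.2 − 0.92(12) + 0.018(9300) − 0.2(22) = 40.2 − 11.04 + 167.4 − 4.4 = 192.16.
∂Q/∂Y = +0.018, so E_I = 0.018·(9300/192.16) ≈ 0.87.
E_I ∈ (0,1): normal good (necessity).

0.87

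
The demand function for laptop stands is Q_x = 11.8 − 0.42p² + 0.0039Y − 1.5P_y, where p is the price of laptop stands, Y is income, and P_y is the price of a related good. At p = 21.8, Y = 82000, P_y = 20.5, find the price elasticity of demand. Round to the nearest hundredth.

-3.94

Q_x = 11.8 − 0.42(21.8)² + 0.0039(82000) − 1.5(20.5) = 11.8 − 199.6008 + 319.8 − 30.75 = 101.2492.
∂Q_x/∂p = −2·0.42·p = -18.312, so E_p = -18.312·(21.8/101.2492) ≈ -3.94.
|E_p| > 1: demand is elastic.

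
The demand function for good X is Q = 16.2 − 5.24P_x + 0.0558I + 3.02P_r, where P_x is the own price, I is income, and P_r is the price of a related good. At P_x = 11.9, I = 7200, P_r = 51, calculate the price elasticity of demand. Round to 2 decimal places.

-0.12

First evaluate Q: 16.2 − 5.24(11.9) + 0.0558(7200) + 3.02(51) = 16.2 − 62.356 + 401.76 + 154.02 = 509.624.
∂Q/∂P_x = −5.24, so E_p = (−5.24)·(11.9/509.624) ≈ -0.12.
|E_p| < 1: demand is inelastic.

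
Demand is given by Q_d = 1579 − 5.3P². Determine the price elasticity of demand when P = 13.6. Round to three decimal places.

At P = 13.6, Q_d = 598.712.
dQ_d/dP = −2·5.3·P = −144.16.
Point elasticity E = (dQ_d/dP)·(P/Q_d) = -144.16 × 13.6/598.712 ≈ -3.275.
|E| > 1, so demand is elastic at this price.

-3.275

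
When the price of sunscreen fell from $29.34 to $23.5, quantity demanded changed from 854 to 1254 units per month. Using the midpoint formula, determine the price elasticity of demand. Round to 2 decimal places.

-1.72

%ΔQ = (1254 − 854)/[(854 + 1254)/2] = 400/1054 ≈ 0.3795.
%Δp = (23.5 − 29.34)/[(29.34 + 23.5)/2] = -5.84/26.42 ≈ -0.2210.
Arc elasticity E = %ΔQ/%Δp ≈ 0.3795/-0.2210 ≈ -1.72.
|E| > 1: demand is elastic over this range.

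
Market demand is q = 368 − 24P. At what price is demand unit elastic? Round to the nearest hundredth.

For linear demand q = a − bP, E = −bP/(a − bP). |E| = 1 ⇒ bP = a − bP ⇒ P = a/(2b).
P = 368/(2·24) ≈ 7.67.

7.67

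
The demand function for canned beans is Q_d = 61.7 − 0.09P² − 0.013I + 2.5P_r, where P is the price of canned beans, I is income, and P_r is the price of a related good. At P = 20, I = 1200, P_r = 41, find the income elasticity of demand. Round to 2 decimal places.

Substituting, Q_d = 61.7 − 0.09(20)² − 0.013(1200) + 2.5(41) = 61.7 − 36 − 15.6 + 102.5 = 112.6.
∂Q_d/∂I = −0.013, so E_I = -0.013·(1200/112.6) ≈ -0.14.
E_I < 0: inferior good.

-0.14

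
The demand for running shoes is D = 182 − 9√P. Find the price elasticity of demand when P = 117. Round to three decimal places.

-0.575

At P = 117, D = 84.6501.
dD/dP = −9/(2√P) = −9/(2·10.8167).
Point elasticity E = (dD/dP)·(P/D) = -0.416 × 117/84.6501 ≈ -0.575.
|E| < 1, so demand is inelastic at this price.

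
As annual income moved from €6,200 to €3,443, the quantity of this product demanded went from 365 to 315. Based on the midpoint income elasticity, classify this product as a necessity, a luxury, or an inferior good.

necessity

%ΔQ = (315 − 365)/[(365+315)/2] = -50/340 ≈ -0.1471.
%ΔI = (3,443 − 6,200)/[(6,200+3,443)/2] = -2757/4821.5 ≈ -0.5718.
E_I = %ΔQ/%ΔI ≈ 0.257.
E_I ∈ (0,1): normal good (necessity).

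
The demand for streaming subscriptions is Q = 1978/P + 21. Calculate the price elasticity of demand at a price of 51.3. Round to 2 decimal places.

At P = 51.3, Q = 59.5575.
dQ/dP = −1978/P² = −0.7516.
Point elasticity E = (dQ/dP)·(P/Q) = -0.7516 × 51.3/59.5575 ≈ -0.65.
|E| < 1, so demand is inelastic at this price.

-0.65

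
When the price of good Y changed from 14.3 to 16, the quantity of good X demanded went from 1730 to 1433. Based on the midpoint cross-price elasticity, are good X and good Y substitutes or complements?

%ΔQ_x = (1433 − 1730)/[(1730+1433)/2] = -297/1581.5 ≈ -0.1878.
%ΔP_y = (16 − 14.3)/[(14.3+16)/2] ≈ 0.1122.
E_xy = -0.1878/0.1122 ≈ -1.674.
E_xy < 0, so the goods are complements.

complements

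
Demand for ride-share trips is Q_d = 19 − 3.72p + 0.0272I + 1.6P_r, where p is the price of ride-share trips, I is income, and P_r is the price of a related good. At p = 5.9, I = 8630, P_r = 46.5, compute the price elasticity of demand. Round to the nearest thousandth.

Q_d = 19 − 3.72(5.9) + 0.0272(8630) + 1.6(46.5) = 19 − 21.948 + 234.736 + 74.4 = 306.188.
∂Q_d/∂p = −3.72, so E_p = (−3.72)·(5.9/306.188) ≈ -0.072.
|E_p| < 1: demand is inelastic.

-0.072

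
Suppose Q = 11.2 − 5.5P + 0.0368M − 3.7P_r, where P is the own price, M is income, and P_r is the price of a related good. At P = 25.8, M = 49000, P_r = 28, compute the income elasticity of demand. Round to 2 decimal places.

At the given point, Q = 11.2 − 5.5(25.8) + 0.0368(49000) − 3.7(28) = 11.2 − 141.9 + 1803.2 − 103.6 = 1568.9.
∂Q/∂M = +0.0368, so E_I = 0.0368·(49000/1568.9) ≈ 1.15.
E_I > 1: normal good (luxury).

1.15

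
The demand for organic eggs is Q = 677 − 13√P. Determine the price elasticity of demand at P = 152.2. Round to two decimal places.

At P = 152.2, Q = 516.6198.
dQ/dP = −13/(2√P) = −13/(2·12.3369).
Point elasticity E = (dQ/dP)·(P/Q) = -0.5269 × 152.2/516.6198 ≈ -0.16.
|E| < 1, so demand is inelastic at this price.

-0.16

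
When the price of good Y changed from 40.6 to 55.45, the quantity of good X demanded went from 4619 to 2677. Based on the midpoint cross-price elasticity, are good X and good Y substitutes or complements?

complements

%ΔQ_x = (2677 − 4619)/[(4619+2677)/2] = -1942/3648 ≈ -0.5323.
%ΔP_y = (55.45 − 40.6)/[(40.6+55.45)/2] ≈ 0.3092.
E_xy = -0.5323/0.3092 ≈ -1.722.
E_xy < 0, so the goods are complements.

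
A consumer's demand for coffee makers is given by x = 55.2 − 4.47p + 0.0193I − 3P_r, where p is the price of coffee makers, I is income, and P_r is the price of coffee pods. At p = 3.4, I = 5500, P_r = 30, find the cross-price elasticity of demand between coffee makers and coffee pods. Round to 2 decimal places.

-1.60

At the given point, x = 55.2 − 4.47(3.4) + 0.0193(5500) − 3(30) = 55.2 − 15.198 + 106.15 − 90 = 56.152.
∂x/∂P_r = −3, so E_xy = -3·(30/56.152) ≈ -1.60.
E_xy < 0: the goods are complements.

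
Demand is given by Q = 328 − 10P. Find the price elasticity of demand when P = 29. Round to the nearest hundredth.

At P = 29, Q = 38.
dQ/dP = −10.
Point elasticity E = (dQ/dP)·(P/Q) = -10 × 29/38 ≈ -7.63.
|E| > 1, so demand is elastic at this price.

-7.63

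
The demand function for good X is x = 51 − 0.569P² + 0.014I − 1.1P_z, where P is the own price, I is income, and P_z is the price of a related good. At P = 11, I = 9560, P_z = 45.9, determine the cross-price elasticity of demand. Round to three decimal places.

-0.771

First evaluate x: 51 − 0.569(11)² + 0.014(9560) − 1.1(45.9) = 51 − 68.849 + 133.84 − 50.49 = 65.501.
∂x/∂P_z = −1.1, so E_xy = -1.1·(45.9/65.501) ≈ -0.771.
E_xy < 0: the goods are complements.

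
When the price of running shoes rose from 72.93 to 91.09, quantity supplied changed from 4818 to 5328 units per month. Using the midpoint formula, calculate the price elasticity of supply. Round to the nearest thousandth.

%ΔQ = (5328 − 4818)/[(4818 + 5328)/2] = 510/5073 ≈ 0.1005.
%ΔP = (91.09 − 72.93)/[(72.93 + 91.09)/2] = 18.16/82.01 ≈ 0.2214.
Arc elasticity E = %ΔQ/%ΔP ≈ 0.1005/0.2214 ≈ 0.454.
|E| < 1: supply is inelastic over this range.

0.454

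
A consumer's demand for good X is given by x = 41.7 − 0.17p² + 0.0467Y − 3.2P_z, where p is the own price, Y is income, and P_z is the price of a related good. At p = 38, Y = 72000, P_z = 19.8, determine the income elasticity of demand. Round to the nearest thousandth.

Substituting, x = 41.7 − 0.17(38)² + 0.0467(72000) − 3.2(19.8) = 41.7 − 245.48 + 3362.4 − 63.36 = 3095.26.
∂x/∂Y = +0.0467, so E_I = 0.0467·(72000/3095.26) ≈ 1.086.
E_I > 1: normal good (luxury).

1.086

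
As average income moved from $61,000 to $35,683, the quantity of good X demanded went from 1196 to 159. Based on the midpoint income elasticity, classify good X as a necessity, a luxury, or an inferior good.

luxury

%ΔQ = (159 − 1196)/[(1196+159)/2] = -1037/677.5 ≈ -1.5306.
%ΔI = (35,683 − 61,000)/[(61,000+35,683)/2] = -25317/48341.5 ≈ -0.5237.
E_I = %ΔQ/%ΔI ≈ 2.923.
E_I > 1: normal good (luxury).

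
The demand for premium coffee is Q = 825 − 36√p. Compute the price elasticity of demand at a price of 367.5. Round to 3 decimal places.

At p = 367.5, Q = 134.8696.
dQ/dp = −36/(2√p) = −36/(2·19.1703).
Point elasticity E = (dQ/dp)·(p/Q) = -0.939 × 367.5/134.8696 ≈ -2.559.
|E| > 1, so demand is elastic at this price.

-2.559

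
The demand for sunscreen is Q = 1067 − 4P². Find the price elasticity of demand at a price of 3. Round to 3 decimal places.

-0.070

At P = 3, Q = 1031.
dQ/dP = −2·4·P = −24.
Point elasticity E = (dQ/dP)·(P/Q) = -24 × 3/1031 ≈ -0.070.
|E| < 1, so demand is inelastic at this price.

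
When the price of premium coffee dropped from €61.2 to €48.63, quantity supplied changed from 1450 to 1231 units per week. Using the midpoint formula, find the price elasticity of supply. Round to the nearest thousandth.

%Δq = (1231 − 1450)/[(1450 + 1231)/2] = -219/1340.5 ≈ -0.1634.
%ΔP = (48.63 − 61.2)/[(61.2 + 48.63)/2] = -12.57/54.915 ≈ -0.2289.
Arc elasticity E = %Δq/%ΔP ≈ -0.1634/-0.2289 ≈ 0.714.
|E| < 1: supply is inelastic over this range.

0.714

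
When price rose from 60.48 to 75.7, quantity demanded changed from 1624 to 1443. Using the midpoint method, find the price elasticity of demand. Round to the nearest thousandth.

%ΔQ = (1443 − 1624)/[(1624 + 1443)/2] = -181/1533.5 ≈ -0.1180.
%ΔP = (75.7 − 60.48)/[(60.48 + 75.7)/2] = 15.22/68.09 ≈ 0.2235.
Arc elasticity E = %ΔQ/%ΔP ≈ -0.1180/0.2235 ≈ -0.528.
|E| < 1: demand is inelastic over this range.

-0.528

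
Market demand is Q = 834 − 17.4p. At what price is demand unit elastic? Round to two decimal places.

23.97

For linear demand Q = a − bp, E = −bp/(a − bp). |E| = 1 ⇒ bp = a − bp ⇒ p = a/(2b).
p = 834/(2·17.4) ≈ 23.97.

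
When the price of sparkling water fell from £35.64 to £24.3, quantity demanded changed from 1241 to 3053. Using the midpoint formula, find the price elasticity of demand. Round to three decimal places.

%Δq = (3053 − 1241)/[(1241 + 3053)/2] = 1812/2147 ≈ 0.8440.
%Δp = (24.3 − 35.64)/[(35.64 + 24.3)/2] = -11.34/29.97 ≈ -0.3784.
Arc elasticity E = %Δq/%Δp ≈ 0.8440/-0.3784 ≈ -2.230.
|E| > 1: demand is elastic over this range.

-2.230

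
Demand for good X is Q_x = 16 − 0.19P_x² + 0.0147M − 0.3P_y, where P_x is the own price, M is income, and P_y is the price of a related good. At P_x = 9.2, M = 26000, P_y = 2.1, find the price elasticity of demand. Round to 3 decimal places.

First evaluate Q_x: 16 − 0.19(9.2)² + 0.0147(26000) − 0.3(2.1) = 16 − 16.0816 + 382.2 − 0.63 = 381.4884.
∂Q_x/∂P_x = −2·0.19·P_x = -3.496, so E_p = -3.496·(9.2/381.4884) ≈ -0.084.
|E_p| < 1: demand is inelastic.

-0.084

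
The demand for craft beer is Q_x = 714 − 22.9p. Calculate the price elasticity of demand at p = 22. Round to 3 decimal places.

-2.397

At p = 22, Q_x = 210.2.
dQ_x/dp = −22.9.
Point elasticity E = (dQ_x/dp)·(p/Q_x) = -22.9 × 22/210.2 ≈ -2.397.
|E| > 1, so demand is elastic at this price.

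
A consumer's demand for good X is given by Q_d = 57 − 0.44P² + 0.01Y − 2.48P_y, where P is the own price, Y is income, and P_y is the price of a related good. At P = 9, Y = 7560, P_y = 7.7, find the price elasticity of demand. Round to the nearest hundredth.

At the given point, Q_d = 57 − 0.44(9)² + 0.01(7560) − 2.48(7.7) = 57 − 35.64 + 75.6 − 19.096 = 77.864.
∂Q_d/∂P = −2·0.44·P = -7.92, so E_p = -7.92·(9/77.864) ≈ -0.92.
|E_p| < 1: demand is inelastic.

-0.92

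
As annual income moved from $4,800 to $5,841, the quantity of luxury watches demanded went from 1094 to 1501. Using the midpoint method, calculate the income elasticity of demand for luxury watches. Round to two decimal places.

1.60

%ΔQ = (1501 − 1094)/[(1094+1501)/2] = 407/1297.5 ≈ 0.3137.
%ΔM = (5,841 − 4,800)/[(4,800+5,841)/2] = 1041/5320.5 ≈ 0.1957.
E_I = %ΔQ/%ΔM ≈ 1.60.
E_I > 1: normal good (luxury).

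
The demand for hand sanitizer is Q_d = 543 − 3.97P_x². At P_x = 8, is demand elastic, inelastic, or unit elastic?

elastic

At P_x = 8, Q_d = 288.92.
dQ_d/dP_x = −2·3.97·P_x = −63.52.
Point elasticity E = (dQ_d/dP_x)·(P_x/Q_d) = -63.52 × 8/288.92 ≈ -1.759.
|E| ≈ 1.759 > 1, so demand is elastic.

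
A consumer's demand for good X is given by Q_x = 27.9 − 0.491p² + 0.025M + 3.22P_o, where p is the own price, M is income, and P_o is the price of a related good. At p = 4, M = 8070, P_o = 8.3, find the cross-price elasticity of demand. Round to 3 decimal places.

0.108

Evaluating quantity at (p, M, P_o) gives Q_x = 27.9 − 0.491(4)² + 0.025(8070) + 3.22(8.3) = 27.9 − 7.856 + 201.75 + 26.726 = 248.52.
∂Q_x/∂P_o = +3.22, so E_xy = 3.22·(8.3/248.52) ≈ 0.108.
E_xy > 0: the goods are substitutes.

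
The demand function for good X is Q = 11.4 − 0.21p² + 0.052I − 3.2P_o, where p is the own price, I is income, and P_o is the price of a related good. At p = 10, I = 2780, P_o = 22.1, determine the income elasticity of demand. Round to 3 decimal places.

Q = 11.4 − 0.21(10)² + 0.052(2780) − 3.2(22.1) = 11.4 − 21 + 144.56 − 70.72 = 64.24.
∂Q/∂I = +0.052, so E_I = 0.052·(2780/64.24) ≈ 2.250.
E_I > 1: normal good (luxury).

2.250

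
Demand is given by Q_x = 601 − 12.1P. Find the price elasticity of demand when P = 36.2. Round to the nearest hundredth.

-2.69

At P = 36.2, Q_x = 162.98.
dQ_x/dP = −12.1.
Point elasticity E = (dQ_x/dP)·(P/Q_x) = -12.1 × 36.2/162.98 ≈ -2.69.
|E| > 1, so demand is elastic at this price.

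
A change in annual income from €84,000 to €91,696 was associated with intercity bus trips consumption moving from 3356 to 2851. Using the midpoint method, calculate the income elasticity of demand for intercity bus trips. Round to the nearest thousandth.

%ΔQ = (2851 − 3356)/[(3356+2851)/2] = -505/3103.5 ≈ -0.1627.
%ΔM = (91,696 − 84,000)/[(84,000+91,696)/2] = 7696/87848 ≈ 0.0876.
E_I = %ΔQ/%ΔM ≈ -1.857.
E_I < 0: inferior good.

-1.857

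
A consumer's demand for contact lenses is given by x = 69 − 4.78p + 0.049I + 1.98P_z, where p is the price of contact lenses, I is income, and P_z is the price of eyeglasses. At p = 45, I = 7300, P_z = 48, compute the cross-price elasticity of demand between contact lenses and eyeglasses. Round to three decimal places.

0.310

Evaluating quantity at (p, I, P_z) gives x = 69 − 4.78(45) + 0.049(7300) + 1.98(48) = 69 − 215.1 + 357.7 + 95.04 = 306.64.
∂x/∂P_z = +1.98, so E_xy = 1.98·(48/306.64) ≈ 0.310.
E_xy > 0: the goods are substitutes.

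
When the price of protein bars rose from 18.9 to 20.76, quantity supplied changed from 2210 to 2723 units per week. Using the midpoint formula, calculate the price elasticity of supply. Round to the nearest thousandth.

2.217

%Δq = (2723 − 2210)/[(2210 + 2723)/2] = 513/2466.5 ≈ 0.2080.
%Δp = (20.76 − 18.9)/[(18.9 + 20.76)/2] = 1.86/19.83 ≈ 0.0938.
Arc elasticity E = %Δq/%Δp ≈ 0.2080/0.0938 ≈ 2.217.
|E| > 1: supply is elastic over this range.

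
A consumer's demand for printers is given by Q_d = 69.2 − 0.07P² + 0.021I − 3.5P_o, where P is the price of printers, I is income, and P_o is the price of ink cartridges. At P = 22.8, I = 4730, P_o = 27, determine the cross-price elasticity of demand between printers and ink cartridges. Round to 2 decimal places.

-2.51

At the given point, Q_d = 69.2 − 0.07(22.8)² + 0.021(4730) − 3.5(27) = 69.2 − 36.3888 + 99.33 − 94.5 = 37.6412.
∂Q_d/∂P_o = −3.5, so E_xy = -3.5·(27/37.6412) ≈ -2.51.
E_xy < 0: the goods are complements.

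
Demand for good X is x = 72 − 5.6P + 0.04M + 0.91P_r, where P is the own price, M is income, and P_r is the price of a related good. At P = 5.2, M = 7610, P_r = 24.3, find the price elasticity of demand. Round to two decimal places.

At the given point, x = 72 − 5.6(5.2) + 0.04(7610) + 0.91(24.3) = 72 − 29.12 + 304.4 + 22.113 = 369.393.
∂x/∂P = −5.6, so E_p = (−5.6)·(5.2/369.393) ≈ -0.08.
|E_p| < 1: demand is inelastic.

-0.08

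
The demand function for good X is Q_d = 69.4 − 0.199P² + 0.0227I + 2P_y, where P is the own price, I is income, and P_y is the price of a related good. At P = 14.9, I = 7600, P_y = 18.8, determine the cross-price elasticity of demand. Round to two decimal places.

0.16

First evaluate Q_d: 69.4 − 0.199(14.9)² + 0.0227(7600) + 2(18.8) = 69.4 − 44.18 + 172.52 + 37.6 = 235.34.
∂Q_d/∂P_y = +2, so E_xy = 2·(18.8/235.34) ≈ 0.16.
E_xy > 0: the goods are substitutes.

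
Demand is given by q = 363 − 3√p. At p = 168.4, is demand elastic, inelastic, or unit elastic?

inelastic

At p = 168.4, q = 324.0693.
dq/dp = −3/(2√p) = −3/(2·12.9769).
Point elasticity E = (dq/dp)·(p/q) = -0.1156 × 168.4/324.0693 ≈ -0.060.
|E| ≈ 0.060 < 1, so demand is inelastic.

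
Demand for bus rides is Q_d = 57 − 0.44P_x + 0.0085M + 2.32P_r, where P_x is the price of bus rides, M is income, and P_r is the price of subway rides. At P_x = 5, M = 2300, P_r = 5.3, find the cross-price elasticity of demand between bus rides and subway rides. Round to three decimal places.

Substituting, Q_d = 57 − 0.44(5) + 0.0085(2300) + 2.32(5.3) = 57 − 2.2 + 19.55 + 12.296 = 86.646.
∂Q_d/∂P_r = +2.32, so E_xy = 2.32·(5.3/86.646) ≈ 0.142.
E_xy > 0: the goods are substitutes.

0.142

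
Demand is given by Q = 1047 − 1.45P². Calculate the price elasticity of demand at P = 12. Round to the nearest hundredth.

-0.50

At P = 12, Q = 838.2.
dQ/dP = −2·1.45·P = −34.8.
Point elasticity E = (dQ/dP)·(P/Q) = -34.8 × 12/838.2 ≈ -0.50.
|E| < 1, so demand is inelastic at this price.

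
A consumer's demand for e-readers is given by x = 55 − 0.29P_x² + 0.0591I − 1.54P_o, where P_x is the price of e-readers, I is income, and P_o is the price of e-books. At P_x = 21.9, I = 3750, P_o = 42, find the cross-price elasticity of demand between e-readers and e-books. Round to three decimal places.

Evaluating quantity at (P_x, I, P_o) gives x = 55 − 0.29(21.9)² + 0.0591(3750) − 1.54(42) = 55 − 139.0869 + 221.625 − 64.68 = 72.8581.
∂x/∂P_o = −1.54, so E_xy = -1.54·(42/72.8581) ≈ -0.888.
E_xy < 0: the goods are complements.

-0.888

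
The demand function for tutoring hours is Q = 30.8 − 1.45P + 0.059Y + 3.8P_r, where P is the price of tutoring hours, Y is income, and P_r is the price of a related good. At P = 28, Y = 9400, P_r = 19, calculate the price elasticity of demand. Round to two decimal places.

-0.07

At the given point, Q = 30.8 − 1.45(28) + 0.059(9400) + 3.8(19) = 30.8 − 40.6 + 554.6 + 72.2 = 617.
∂Q/∂P = −1.45, so E_p = (−1.45)·(28/617) ≈ -0.07.
|E_p| < 1: demand is inelastic.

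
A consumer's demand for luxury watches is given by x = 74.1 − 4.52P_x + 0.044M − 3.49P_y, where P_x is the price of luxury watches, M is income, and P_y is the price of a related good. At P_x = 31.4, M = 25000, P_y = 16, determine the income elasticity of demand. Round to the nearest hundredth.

1.13

x = 74.1 − 4.52(31.4) + 0.044(25000) − 3.49(16) = 74.1 − 141.928 + 1100 − 55.84 = 976.332.
∂x/∂M = +0.044, so E_I = 0.044·(25000/976.332) ≈ 1.13.
E_I > 1: normal good (luxury).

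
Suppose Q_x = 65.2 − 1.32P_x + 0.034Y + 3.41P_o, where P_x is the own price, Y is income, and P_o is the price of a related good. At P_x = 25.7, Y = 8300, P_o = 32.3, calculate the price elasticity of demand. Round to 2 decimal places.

Q_x = 65.2 − 1.32(25.7) + 0.034(8300) + 3.41(32.3) = 65.2 − 33.924 + 282.2 + 110.143 = 423.619.
∂Q_x/∂P_x = −1.32, so E_p = (−1.32)·(25.7/423.619) ≈ -0.08.
|E_p| < 1: demand is inelastic.

-0.08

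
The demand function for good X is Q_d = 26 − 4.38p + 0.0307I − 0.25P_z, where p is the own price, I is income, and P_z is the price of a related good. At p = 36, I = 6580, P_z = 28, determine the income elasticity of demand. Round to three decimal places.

3.190

First evaluate Q_d: 26 − 4.38(36) + 0.0307(6580) − 0.25(28) = 26 − 157.68 + 202.006 − 7 = 63.326.
∂Q_d/∂I = +0.0307, so E_I = 0.0307·(6580/63.326) ≈ 3.190.
E_I > 1: normal good (luxury).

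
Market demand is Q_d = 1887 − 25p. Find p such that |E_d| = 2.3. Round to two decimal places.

Set −bp/(a − bp) = −2.3 ⇒ bp = 2.3(a − bp) ⇒ bp(1+2.3) = 2.3·a.
p = 2.3·1887/(25·3.3) ≈ 52.61.

52.61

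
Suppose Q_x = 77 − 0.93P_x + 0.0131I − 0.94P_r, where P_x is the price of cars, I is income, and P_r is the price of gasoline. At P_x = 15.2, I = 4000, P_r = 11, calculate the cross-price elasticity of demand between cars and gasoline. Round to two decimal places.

-0.10

At the given point, Q_x = 77 − 0.93(15.2) + 0.0131(4000) − 0.94(11) = 77 − 14.136 + 52.4 − 10.34 = 104.924.
∂Q_x/∂P_r = −0.94, so E_xy = -0.94·(11/104.924) ≈ -0.10.
E_xy < 0: the goods are complements.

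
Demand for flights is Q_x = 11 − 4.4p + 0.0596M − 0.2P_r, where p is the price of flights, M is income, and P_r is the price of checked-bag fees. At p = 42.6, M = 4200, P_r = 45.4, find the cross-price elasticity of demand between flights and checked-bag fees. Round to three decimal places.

-0.140

Evaluating quantity at (p, M, P_r) gives Q_x = 11 − 4.4(42.6) + 0.0596(4200) − 0.2(45.4) = 11 − 187.44 + 250.32 − 9.08 = 64.8.
∂Q_x/∂P_r = −0.2, so E_xy = -0.2·(45.4/64.8) ≈ -0.140.
E_xy < 0: the goods are complements.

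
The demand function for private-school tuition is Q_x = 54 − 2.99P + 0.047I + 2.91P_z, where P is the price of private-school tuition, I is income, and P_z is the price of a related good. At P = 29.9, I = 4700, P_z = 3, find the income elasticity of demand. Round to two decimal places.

Q_x = 54 − 2.99(29.9) + 0.047(4700) + 2.91(3) = 54 − 89.401 + 220.9 + 8.73 = 194.229.
∂Q_x/∂I = +0.047, so E_I = 0.047·(4700/194.229) ≈ 1.14.
E_I > 1: normal good (luxury).

1.14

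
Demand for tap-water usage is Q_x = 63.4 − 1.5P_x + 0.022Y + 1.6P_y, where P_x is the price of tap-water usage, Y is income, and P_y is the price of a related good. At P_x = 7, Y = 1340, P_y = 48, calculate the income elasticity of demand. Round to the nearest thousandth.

Evaluating quantity at (P_x, Y, P_y) gives Q_x = 63.4 − 1.5(7) + 0.022(1340) + 1.6(48) = 63.4 − 10.5 + 29.48 + 76.8 = 159.18.
∂Q_x/∂Y = +0.022, so E_I = 0.022·(1340/159.18) ≈ 0.185.
E_I ∈ (0,1): normal good (necessity).

0.185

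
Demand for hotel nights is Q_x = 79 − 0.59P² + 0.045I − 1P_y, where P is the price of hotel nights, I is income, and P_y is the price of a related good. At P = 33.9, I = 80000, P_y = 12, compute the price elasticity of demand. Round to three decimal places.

First evaluate Q_x: 79 − 0.59(33.9)² + 0.045(80000) − 1(12) = 79 − 678.0339 + 3600 − 12 = 2988.9661.
∂Q_x/∂P = −2·0.59·P = -40.002, so E_p = -40.002·(33.9/2988.9661) ≈ -0.454.
|E_p| < 1: demand is inelastic.

-0.454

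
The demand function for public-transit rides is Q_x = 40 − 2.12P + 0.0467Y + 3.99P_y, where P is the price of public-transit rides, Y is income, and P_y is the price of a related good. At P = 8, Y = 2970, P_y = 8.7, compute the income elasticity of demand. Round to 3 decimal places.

First evaluate Q_x: 40 − 2.12(8) + 0.0467(2970) + 3.99(8.7) = 40 − 16.96 + 138.699 + 34.713 = 196.452.
∂Q_x/∂Y = +0.0467, so E_I = 0.0467·(2970/196.452) ≈ 0.706.
E_I ∈ (0,1): normal good (necessity).

0.706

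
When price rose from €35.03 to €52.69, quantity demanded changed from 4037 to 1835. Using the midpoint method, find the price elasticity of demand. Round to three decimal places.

%ΔQ = (1835 − 4037)/[(4037 + 1835)/2] = -2202/2936 ≈ -0.7500.
%Δp = (52.69 − 35.03)/[(35.03 + 52.69)/2] = 17.66/43.86 ≈ 0.4026.
Arc elasticity E = %ΔQ/%Δp ≈ -0.7500/0.4026 ≈ -1.863.
|E| > 1: demand is elastic over this range.

-1.863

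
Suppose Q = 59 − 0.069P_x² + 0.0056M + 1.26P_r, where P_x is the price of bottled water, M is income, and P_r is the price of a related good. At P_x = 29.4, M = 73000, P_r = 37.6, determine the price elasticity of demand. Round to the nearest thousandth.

At the given point, Q = 59 − 0.069(29.4)² + 0.0056(73000) + 1.26(37.6) = 59 − 59.6408 + 408.8 + 47.376 = 455.5352.
∂Q/∂P_x = −2·0.069·P_x = -4.0572, so E_p = -4.0572·(29.4/455.5352) ≈ -0.262.
|E_p| < 1: demand is inelastic.

-0.262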